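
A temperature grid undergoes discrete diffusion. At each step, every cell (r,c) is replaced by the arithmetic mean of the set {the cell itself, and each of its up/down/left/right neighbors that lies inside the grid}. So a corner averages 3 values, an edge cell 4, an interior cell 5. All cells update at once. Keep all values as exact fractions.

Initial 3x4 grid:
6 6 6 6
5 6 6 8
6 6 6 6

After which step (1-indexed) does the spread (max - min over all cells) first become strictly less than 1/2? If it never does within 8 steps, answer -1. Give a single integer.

Answer: 5

Derivation:
Step 1: max=20/3, min=17/3, spread=1
Step 2: max=787/120, min=1373/240, spread=67/80
Step 3: max=6917/1080, min=12523/2160, spread=437/720
Step 4: max=2745643/432000, min=5042021/864000, spread=29951/57600
Step 5: max=24452813/3888000, min=45804211/7776000, spread=206761/518400
  -> spread < 1/2 first at step 5
Step 6: max=9739682323/1555200000, min=18397057421/3110400000, spread=14430763/41472000
Step 7: max=581166752657/93312000000, min=1109888214439/186624000000, spread=139854109/497664000
Step 8: max=34748214917563/5598720000000, min=66828476000501/11197440000000, spread=7114543559/29859840000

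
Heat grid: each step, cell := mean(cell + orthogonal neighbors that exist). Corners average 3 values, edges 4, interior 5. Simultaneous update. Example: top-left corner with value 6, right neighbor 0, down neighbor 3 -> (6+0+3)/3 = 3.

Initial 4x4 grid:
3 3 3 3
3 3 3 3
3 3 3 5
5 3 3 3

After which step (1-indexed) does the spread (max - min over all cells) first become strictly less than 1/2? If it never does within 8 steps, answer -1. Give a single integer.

Step 1: max=11/3, min=3, spread=2/3
Step 2: max=32/9, min=3, spread=5/9
Step 3: max=3707/1080, min=3, spread=467/1080
  -> spread < 1/2 first at step 3
Step 4: max=108857/32400, min=439/144, spread=5041/16200
Step 5: max=3258491/972000, min=1923/625, spread=1339207/4860000
Step 6: max=96907769/29160000, min=10044023/3240000, spread=3255781/14580000
Step 7: max=2896257467/874800000, min=60700817/19440000, spread=82360351/437400000
Step 8: max=86463489857/26244000000, min=609735809/194400000, spread=2074577821/13122000000

Answer: 3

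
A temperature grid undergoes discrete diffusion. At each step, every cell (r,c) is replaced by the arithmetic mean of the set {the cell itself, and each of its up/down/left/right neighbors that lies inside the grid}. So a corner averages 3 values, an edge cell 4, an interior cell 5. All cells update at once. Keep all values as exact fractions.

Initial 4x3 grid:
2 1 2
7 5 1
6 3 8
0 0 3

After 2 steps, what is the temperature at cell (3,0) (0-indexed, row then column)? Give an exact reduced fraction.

Step 1: cell (3,0) = 2
Step 2: cell (3,0) = 5/2
Full grid after step 2:
  65/18 317/120 47/18
  59/15 193/50 749/240
  77/20 341/100 949/240
  5/2 347/120 107/36

Answer: 5/2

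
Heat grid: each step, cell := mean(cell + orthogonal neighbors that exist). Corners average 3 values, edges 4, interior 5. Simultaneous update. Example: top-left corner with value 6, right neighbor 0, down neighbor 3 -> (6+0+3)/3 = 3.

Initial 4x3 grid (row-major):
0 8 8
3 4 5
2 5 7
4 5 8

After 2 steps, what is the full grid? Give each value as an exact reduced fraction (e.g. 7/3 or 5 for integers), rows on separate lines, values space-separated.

After step 1:
  11/3 5 7
  9/4 5 6
  7/2 23/5 25/4
  11/3 11/2 20/3
After step 2:
  131/36 31/6 6
  173/48 457/100 97/16
  841/240 497/100 1411/240
  38/9 613/120 221/36

Answer: 131/36 31/6 6
173/48 457/100 97/16
841/240 497/100 1411/240
38/9 613/120 221/36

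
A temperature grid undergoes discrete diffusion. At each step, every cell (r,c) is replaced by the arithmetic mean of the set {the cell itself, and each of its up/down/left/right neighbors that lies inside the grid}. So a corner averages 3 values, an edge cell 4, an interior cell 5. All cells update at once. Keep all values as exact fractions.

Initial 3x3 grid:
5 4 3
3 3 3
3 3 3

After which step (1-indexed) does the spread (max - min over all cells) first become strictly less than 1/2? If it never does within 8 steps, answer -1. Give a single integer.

Step 1: max=4, min=3, spread=1
Step 2: max=15/4, min=3, spread=3/4
Step 3: max=2579/720, min=551/180, spread=25/48
Step 4: max=150953/43200, min=16891/5400, spread=211/576
  -> spread < 1/2 first at step 4
Step 5: max=2966297/864000, min=25409/8000, spread=1777/6912
Step 6: max=527878177/155520000, min=7809493/2430000, spread=14971/82944
Step 7: max=31413470419/9331200000, min=7557771511/2332800000, spread=126121/995328
Step 8: max=624751302131/186624000000, min=76018719407/23328000000, spread=1062499/11943936

Answer: 4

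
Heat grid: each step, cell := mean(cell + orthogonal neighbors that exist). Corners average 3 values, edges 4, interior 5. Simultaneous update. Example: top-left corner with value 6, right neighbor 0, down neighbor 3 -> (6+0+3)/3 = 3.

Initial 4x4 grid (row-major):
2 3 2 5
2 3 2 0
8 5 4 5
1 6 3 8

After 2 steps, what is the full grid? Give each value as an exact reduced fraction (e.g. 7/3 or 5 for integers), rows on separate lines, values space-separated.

After step 1:
  7/3 5/2 3 7/3
  15/4 3 11/5 3
  4 26/5 19/5 17/4
  5 15/4 21/4 16/3
After step 2:
  103/36 65/24 301/120 25/9
  157/48 333/100 3 707/240
  359/80 79/20 207/50 983/240
  17/4 24/5 68/15 89/18

Answer: 103/36 65/24 301/120 25/9
157/48 333/100 3 707/240
359/80 79/20 207/50 983/240
17/4 24/5 68/15 89/18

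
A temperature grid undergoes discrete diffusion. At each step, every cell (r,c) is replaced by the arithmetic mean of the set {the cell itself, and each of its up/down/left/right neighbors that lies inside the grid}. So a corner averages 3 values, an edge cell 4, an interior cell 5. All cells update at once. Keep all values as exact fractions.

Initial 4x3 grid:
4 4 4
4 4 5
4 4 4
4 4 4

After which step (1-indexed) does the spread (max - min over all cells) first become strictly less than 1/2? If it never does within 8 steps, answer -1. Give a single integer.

Answer: 1

Derivation:
Step 1: max=13/3, min=4, spread=1/3
  -> spread < 1/2 first at step 1
Step 2: max=511/120, min=4, spread=31/120
Step 3: max=4531/1080, min=4, spread=211/1080
Step 4: max=448897/108000, min=7247/1800, spread=14077/108000
Step 5: max=4028407/972000, min=435683/108000, spread=5363/48600
Step 6: max=120380809/29160000, min=242869/60000, spread=93859/1166400
Step 7: max=7208674481/1749600000, min=394136467/97200000, spread=4568723/69984000
Step 8: max=431684435629/104976000000, min=11845618889/2916000000, spread=8387449/167961600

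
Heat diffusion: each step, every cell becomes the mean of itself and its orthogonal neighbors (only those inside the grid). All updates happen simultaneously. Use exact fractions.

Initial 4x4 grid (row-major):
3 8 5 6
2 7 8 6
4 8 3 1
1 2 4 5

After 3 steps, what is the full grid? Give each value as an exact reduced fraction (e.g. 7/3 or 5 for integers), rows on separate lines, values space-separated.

After step 1:
  13/3 23/4 27/4 17/3
  4 33/5 29/5 21/4
  15/4 24/5 24/5 15/4
  7/3 15/4 7/2 10/3
After step 2:
  169/36 703/120 719/120 53/9
  1121/240 539/100 146/25 307/60
  893/240 237/50 453/100 257/60
  59/18 863/240 923/240 127/36
After step 3:
  10961/2160 19741/3600 21221/3600 6119/1080
  33257/7200 31799/6000 16121/3000 2377/450
  29537/7200 6593/1500 27887/6000 982/225
  1907/540 27827/7200 27899/7200 8393/2160

Answer: 10961/2160 19741/3600 21221/3600 6119/1080
33257/7200 31799/6000 16121/3000 2377/450
29537/7200 6593/1500 27887/6000 982/225
1907/540 27827/7200 27899/7200 8393/2160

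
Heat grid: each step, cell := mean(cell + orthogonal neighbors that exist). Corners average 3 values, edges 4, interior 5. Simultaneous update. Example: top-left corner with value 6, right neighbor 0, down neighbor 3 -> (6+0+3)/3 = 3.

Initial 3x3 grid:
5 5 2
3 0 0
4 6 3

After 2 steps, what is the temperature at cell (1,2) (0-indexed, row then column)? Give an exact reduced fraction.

Answer: 563/240

Derivation:
Step 1: cell (1,2) = 5/4
Step 2: cell (1,2) = 563/240
Full grid after step 2:
  31/9 187/60 79/36
  217/60 133/50 563/240
  127/36 803/240 5/2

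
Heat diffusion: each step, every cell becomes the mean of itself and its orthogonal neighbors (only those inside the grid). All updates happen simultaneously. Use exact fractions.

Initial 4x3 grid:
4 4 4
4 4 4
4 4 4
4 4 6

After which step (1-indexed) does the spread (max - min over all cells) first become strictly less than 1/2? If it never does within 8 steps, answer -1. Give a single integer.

Answer: 3

Derivation:
Step 1: max=14/3, min=4, spread=2/3
Step 2: max=41/9, min=4, spread=5/9
Step 3: max=473/108, min=4, spread=41/108
  -> spread < 1/2 first at step 3
Step 4: max=56057/12960, min=4, spread=4217/12960
Step 5: max=3319549/777600, min=14479/3600, spread=38417/155520
Step 6: max=197824211/46656000, min=290597/72000, spread=1903471/9331200
Step 7: max=11798429089/2799360000, min=8755759/2160000, spread=18038617/111974400
Step 8: max=705114582851/167961600000, min=790526759/194400000, spread=883978523/6718464000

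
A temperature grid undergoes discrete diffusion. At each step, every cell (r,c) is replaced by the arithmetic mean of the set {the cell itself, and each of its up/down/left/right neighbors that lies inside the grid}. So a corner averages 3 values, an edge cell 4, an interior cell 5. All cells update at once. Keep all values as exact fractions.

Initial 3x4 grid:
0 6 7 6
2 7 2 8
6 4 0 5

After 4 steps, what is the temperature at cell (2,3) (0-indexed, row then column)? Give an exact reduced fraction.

Step 1: cell (2,3) = 13/3
Step 2: cell (2,3) = 37/9
Step 3: cell (2,3) = 9713/2160
Step 4: cell (2,3) = 116903/25920
Full grid after step 4:
  106939/25920 37903/8640 71389/14400 14897/2880
  136621/34560 307981/72000 330011/72000 852943/172800
  34103/8640 1931/480 93971/21600 116903/25920

Answer: 116903/25920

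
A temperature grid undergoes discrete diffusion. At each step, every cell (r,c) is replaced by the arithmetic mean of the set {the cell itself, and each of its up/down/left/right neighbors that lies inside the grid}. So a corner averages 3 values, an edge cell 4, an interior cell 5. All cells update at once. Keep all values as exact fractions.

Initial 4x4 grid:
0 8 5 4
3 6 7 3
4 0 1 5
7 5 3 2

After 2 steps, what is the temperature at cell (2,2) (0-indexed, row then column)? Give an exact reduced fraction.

Answer: 163/50

Derivation:
Step 1: cell (2,2) = 16/5
Step 2: cell (2,2) = 163/50
Full grid after step 2:
  35/9 1153/240 383/80 59/12
  913/240 102/25 463/100 159/40
  917/240 369/100 163/50 421/120
  151/36 451/120 391/120 53/18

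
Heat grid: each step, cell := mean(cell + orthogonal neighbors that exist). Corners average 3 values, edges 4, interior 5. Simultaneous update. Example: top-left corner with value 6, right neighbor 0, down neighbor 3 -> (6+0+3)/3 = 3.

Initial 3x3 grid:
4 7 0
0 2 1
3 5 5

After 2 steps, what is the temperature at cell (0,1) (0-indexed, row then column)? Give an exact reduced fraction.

Answer: 151/48

Derivation:
Step 1: cell (0,1) = 13/4
Step 2: cell (0,1) = 151/48
Full grid after step 2:
  55/18 151/48 95/36
  139/48 57/20 17/6
  26/9 157/48 113/36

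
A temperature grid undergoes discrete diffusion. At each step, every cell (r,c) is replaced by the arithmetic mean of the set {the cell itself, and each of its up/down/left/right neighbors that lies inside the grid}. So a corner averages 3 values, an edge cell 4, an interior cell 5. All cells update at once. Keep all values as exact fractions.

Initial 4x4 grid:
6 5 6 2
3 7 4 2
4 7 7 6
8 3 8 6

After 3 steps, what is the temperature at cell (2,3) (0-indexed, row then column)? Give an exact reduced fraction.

Step 1: cell (2,3) = 21/4
Step 2: cell (2,3) = 1309/240
Step 3: cell (2,3) = 38587/7200
Full grid after step 3:
  11047/2160 1465/288 32993/7200 572/135
  1889/360 1261/240 1501/300 33083/7200
  3281/600 1399/250 33943/6000 38587/7200
  1003/180 3551/600 10723/1800 12829/2160

Answer: 38587/7200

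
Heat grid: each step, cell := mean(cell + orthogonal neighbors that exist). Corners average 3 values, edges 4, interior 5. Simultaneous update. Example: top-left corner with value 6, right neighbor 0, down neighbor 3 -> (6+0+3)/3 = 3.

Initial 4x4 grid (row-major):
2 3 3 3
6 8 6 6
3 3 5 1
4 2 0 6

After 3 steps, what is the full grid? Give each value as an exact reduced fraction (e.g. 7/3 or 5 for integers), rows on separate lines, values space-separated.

After step 1:
  11/3 4 15/4 4
  19/4 26/5 28/5 4
  4 21/5 3 9/2
  3 9/4 13/4 7/3
After step 2:
  149/36 997/240 347/80 47/12
  1057/240 19/4 431/100 181/40
  319/80 373/100 411/100 83/24
  37/12 127/40 65/24 121/36
After step 3:
  4571/1080 6257/1440 10031/2400 3067/720
  6221/1440 12809/3000 8813/2000 1621/400
  3041/800 7901/2000 1099/300 13909/3600
  2459/720 3809/1200 12019/3600 343/108

Answer: 4571/1080 6257/1440 10031/2400 3067/720
6221/1440 12809/3000 8813/2000 1621/400
3041/800 7901/2000 1099/300 13909/3600
2459/720 3809/1200 12019/3600 343/108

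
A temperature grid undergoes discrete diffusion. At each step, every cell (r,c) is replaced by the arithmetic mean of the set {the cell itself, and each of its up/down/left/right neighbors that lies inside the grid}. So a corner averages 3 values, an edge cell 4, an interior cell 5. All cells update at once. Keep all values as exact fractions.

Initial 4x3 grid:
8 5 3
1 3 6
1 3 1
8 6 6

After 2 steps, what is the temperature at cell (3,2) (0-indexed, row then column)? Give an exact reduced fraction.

Answer: 169/36

Derivation:
Step 1: cell (3,2) = 13/3
Step 2: cell (3,2) = 169/36
Full grid after step 2:
  38/9 1061/240 38/9
  443/120 353/100 931/240
  143/40 97/25 863/240
  14/3 1073/240 169/36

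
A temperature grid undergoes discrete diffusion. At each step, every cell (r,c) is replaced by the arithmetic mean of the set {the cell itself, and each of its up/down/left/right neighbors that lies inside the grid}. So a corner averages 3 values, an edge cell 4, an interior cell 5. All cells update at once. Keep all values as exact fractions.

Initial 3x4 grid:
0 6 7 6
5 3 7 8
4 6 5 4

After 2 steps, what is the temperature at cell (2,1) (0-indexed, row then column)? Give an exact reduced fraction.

Answer: 51/10

Derivation:
Step 1: cell (2,1) = 9/2
Step 2: cell (2,1) = 51/10
Full grid after step 2:
  32/9 587/120 47/8 79/12
  64/15 229/50 593/100 299/48
  25/6 51/10 65/12 209/36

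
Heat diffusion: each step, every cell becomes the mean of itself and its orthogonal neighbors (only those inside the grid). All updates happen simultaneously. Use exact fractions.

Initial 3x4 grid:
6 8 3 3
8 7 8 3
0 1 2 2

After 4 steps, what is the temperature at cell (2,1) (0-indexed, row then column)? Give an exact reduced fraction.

Step 1: cell (2,1) = 5/2
Step 2: cell (2,1) = 303/80
Step 3: cell (2,1) = 1859/480
Step 4: cell (2,1) = 4067/960
Full grid after step 4:
  143531/25920 1459/270 2129/450 9389/2160
  176279/34560 342287/72000 157741/36000 167929/43200
  12689/2880 4067/960 163159/43200 47119/12960

Answer: 4067/960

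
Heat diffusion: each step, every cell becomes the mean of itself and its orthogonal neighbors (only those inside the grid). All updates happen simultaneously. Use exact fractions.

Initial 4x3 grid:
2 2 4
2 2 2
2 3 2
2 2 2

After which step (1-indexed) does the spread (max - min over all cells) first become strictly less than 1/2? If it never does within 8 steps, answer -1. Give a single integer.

Answer: 2

Derivation:
Step 1: max=8/3, min=2, spread=2/3
Step 2: max=23/9, min=169/80, spread=319/720
  -> spread < 1/2 first at step 2
Step 3: max=5257/2160, min=767/360, spread=131/432
Step 4: max=38551/16200, min=92951/43200, spread=5911/25920
Step 5: max=9106181/3888000, min=5598979/2592000, spread=56617/311040
Step 6: max=540372829/233280000, min=338183861/155520000, spread=2647763/18662400
Step 7: max=32176491311/13996800000, min=20393857999/9331200000, spread=25371269/223948800
Step 8: max=1919473973749/839808000000, min=1229349142541/559872000000, spread=1207204159/13436928000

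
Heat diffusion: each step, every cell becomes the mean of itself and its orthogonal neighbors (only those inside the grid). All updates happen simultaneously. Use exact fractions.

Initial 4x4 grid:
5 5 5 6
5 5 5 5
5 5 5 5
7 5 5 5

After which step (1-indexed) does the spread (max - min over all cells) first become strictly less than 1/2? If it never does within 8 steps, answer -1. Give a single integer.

Step 1: max=17/3, min=5, spread=2/3
Step 2: max=50/9, min=5, spread=5/9
Step 3: max=581/108, min=485/96, spread=283/864
  -> spread < 1/2 first at step 3
Step 4: max=17243/3240, min=487/96, spread=3227/12960
Step 5: max=511553/97200, min=2200717/432000, spread=655667/3888000
Step 6: max=15264257/2916000, min=66227317/12960000, spread=14524427/116640000
Step 7: max=9114991/1749600, min=79551349/15552000, spread=13237139/139968000
Step 8: max=13633546583/2624400000, min=26857752383/5248800000, spread=409340783/5248800000

Answer: 3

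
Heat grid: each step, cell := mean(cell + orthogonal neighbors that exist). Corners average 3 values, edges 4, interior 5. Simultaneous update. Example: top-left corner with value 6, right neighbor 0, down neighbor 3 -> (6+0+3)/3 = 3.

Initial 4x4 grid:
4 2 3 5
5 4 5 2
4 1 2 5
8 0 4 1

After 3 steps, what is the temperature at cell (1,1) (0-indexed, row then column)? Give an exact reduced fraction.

Step 1: cell (1,1) = 17/5
Step 2: cell (1,1) = 163/50
Step 3: cell (1,1) = 21217/6000
Full grid after step 3:
  8059/2160 6247/1800 257/72 7547/2160
  26413/7200 21217/6000 19409/6000 1013/288
  359/96 6303/2000 19037/6000 21293/7200
  2509/720 13/4 1223/450 6359/2160

Answer: 21217/6000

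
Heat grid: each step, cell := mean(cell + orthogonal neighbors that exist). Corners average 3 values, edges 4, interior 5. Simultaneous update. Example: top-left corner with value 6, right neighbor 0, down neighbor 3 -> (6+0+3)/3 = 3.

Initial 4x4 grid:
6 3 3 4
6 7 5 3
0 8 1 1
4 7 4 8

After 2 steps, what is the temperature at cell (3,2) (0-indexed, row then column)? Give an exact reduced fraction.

Step 1: cell (3,2) = 5
Step 2: cell (3,2) = 1133/240
Full grid after step 2:
  29/6 193/40 469/120 31/9
  401/80 237/50 102/25 409/120
  1051/240 489/100 409/100 439/120
  167/36 1141/240 1133/240 151/36

Answer: 1133/240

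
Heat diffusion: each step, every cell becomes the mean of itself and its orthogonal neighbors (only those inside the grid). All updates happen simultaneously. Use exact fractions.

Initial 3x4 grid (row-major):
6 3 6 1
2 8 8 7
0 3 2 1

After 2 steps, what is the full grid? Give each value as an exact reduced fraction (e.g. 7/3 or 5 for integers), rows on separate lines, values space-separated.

After step 1:
  11/3 23/4 9/2 14/3
  4 24/5 31/5 17/4
  5/3 13/4 7/2 10/3
After step 2:
  161/36 1123/240 1267/240 161/36
  53/15 24/5 93/20 369/80
  107/36 793/240 977/240 133/36

Answer: 161/36 1123/240 1267/240 161/36
53/15 24/5 93/20 369/80
107/36 793/240 977/240 133/36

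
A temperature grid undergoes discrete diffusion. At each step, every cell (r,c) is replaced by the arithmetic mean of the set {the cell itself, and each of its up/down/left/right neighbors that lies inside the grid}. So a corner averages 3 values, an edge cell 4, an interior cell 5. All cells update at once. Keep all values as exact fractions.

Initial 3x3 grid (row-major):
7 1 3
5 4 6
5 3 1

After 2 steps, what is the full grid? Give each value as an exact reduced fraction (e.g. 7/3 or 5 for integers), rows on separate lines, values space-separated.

After step 1:
  13/3 15/4 10/3
  21/4 19/5 7/2
  13/3 13/4 10/3
After step 2:
  40/9 913/240 127/36
  1063/240 391/100 419/120
  77/18 883/240 121/36

Answer: 40/9 913/240 127/36
1063/240 391/100 419/120
77/18 883/240 121/36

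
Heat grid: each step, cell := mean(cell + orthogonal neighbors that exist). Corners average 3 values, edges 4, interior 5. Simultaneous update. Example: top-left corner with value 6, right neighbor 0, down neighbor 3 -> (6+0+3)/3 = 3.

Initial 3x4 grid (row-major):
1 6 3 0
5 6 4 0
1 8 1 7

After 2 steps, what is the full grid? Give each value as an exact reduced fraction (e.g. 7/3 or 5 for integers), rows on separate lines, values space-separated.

After step 1:
  4 4 13/4 1
  13/4 29/5 14/5 11/4
  14/3 4 5 8/3
After step 2:
  15/4 341/80 221/80 7/3
  1063/240 397/100 98/25 553/240
  143/36 73/15 217/60 125/36

Answer: 15/4 341/80 221/80 7/3
1063/240 397/100 98/25 553/240
143/36 73/15 217/60 125/36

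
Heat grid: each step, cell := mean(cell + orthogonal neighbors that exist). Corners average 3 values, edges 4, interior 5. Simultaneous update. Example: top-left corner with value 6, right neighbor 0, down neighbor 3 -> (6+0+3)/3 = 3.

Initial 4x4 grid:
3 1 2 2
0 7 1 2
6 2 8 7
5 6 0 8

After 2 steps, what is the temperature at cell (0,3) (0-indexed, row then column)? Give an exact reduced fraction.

Answer: 13/6

Derivation:
Step 1: cell (0,3) = 2
Step 2: cell (0,3) = 13/6
Full grid after step 2:
  103/36 497/240 43/16 13/6
  647/240 77/20 143/50 61/16
  1123/240 181/50 503/100 357/80
  73/18 1213/240 347/80 67/12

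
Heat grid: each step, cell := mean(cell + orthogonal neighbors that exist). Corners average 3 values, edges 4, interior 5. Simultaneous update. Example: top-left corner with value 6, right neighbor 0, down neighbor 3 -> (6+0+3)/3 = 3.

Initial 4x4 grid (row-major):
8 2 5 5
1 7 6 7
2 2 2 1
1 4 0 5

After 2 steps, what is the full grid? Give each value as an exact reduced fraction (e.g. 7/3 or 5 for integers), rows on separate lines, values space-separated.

After step 1:
  11/3 11/2 9/2 17/3
  9/2 18/5 27/5 19/4
  3/2 17/5 11/5 15/4
  7/3 7/4 11/4 2
After step 2:
  41/9 259/60 79/15 179/36
  199/60 112/25 409/100 587/120
  44/15 249/100 7/2 127/40
  67/36 307/120 87/40 17/6

Answer: 41/9 259/60 79/15 179/36
199/60 112/25 409/100 587/120
44/15 249/100 7/2 127/40
67/36 307/120 87/40 17/6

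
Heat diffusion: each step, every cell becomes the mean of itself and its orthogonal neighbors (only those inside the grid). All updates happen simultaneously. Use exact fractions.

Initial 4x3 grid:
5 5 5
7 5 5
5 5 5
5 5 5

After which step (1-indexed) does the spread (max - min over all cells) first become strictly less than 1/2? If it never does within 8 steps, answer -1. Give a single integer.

Step 1: max=17/3, min=5, spread=2/3
Step 2: max=331/60, min=5, spread=31/60
Step 3: max=2911/540, min=5, spread=211/540
  -> spread < 1/2 first at step 3
Step 4: max=286897/54000, min=4547/900, spread=14077/54000
Step 5: max=2570407/486000, min=273683/54000, spread=5363/24300
Step 6: max=76640809/14580000, min=152869/30000, spread=93859/583200
Step 7: max=4584274481/874800000, min=248336467/48600000, spread=4568723/34992000
Step 8: max=274220435629/52488000000, min=7471618889/1458000000, spread=8387449/83980800

Answer: 3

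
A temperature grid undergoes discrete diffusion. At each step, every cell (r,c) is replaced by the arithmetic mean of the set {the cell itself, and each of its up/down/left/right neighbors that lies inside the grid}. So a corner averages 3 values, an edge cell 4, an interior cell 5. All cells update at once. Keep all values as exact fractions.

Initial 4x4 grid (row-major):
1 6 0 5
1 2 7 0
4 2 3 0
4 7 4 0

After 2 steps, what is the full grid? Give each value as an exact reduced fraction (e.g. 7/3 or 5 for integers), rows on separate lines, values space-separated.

Answer: 83/36 781/240 649/240 55/18
661/240 277/100 167/50 469/240
267/80 87/25 269/100 497/240
4 327/80 737/240 67/36

Derivation:
After step 1:
  8/3 9/4 9/2 5/3
  2 18/5 12/5 3
  11/4 18/5 16/5 3/4
  5 17/4 7/2 4/3
After step 2:
  83/36 781/240 649/240 55/18
  661/240 277/100 167/50 469/240
  267/80 87/25 269/100 497/240
  4 327/80 737/240 67/36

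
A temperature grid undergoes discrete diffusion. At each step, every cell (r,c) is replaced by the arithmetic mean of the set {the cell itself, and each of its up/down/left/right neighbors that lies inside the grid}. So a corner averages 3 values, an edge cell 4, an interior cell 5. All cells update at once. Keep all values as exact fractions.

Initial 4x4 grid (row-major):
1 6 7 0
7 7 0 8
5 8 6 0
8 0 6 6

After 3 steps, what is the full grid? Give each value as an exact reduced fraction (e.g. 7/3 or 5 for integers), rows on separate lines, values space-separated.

After step 1:
  14/3 21/4 13/4 5
  5 28/5 28/5 2
  7 26/5 4 5
  13/3 11/2 9/2 4
After step 2:
  179/36 563/120 191/40 41/12
  167/30 533/100 409/100 22/5
  323/60 273/50 243/50 15/4
  101/18 293/60 9/2 9/2
After step 3:
  5483/1080 1112/225 1273/300 1511/360
  19127/3600 15083/3000 4691/1000 4697/1200
  19819/3600 311/60 1133/250 1751/400
  1429/270 18409/3600 5623/1200 17/4

Answer: 5483/1080 1112/225 1273/300 1511/360
19127/3600 15083/3000 4691/1000 4697/1200
19819/3600 311/60 1133/250 1751/400
1429/270 18409/3600 5623/1200 17/4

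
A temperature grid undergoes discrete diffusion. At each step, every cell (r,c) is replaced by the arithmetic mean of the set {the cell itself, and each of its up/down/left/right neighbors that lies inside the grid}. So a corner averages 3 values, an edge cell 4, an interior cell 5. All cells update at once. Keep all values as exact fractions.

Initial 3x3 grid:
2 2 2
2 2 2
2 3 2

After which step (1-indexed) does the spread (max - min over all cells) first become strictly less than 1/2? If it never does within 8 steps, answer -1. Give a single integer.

Answer: 1

Derivation:
Step 1: max=7/3, min=2, spread=1/3
  -> spread < 1/2 first at step 1
Step 2: max=547/240, min=2, spread=67/240
Step 3: max=4757/2160, min=407/200, spread=1807/10800
Step 4: max=1885963/864000, min=11161/5400, spread=33401/288000
Step 5: max=16781933/7776000, min=1123391/540000, spread=3025513/38880000
Step 6: max=6685726867/3110400000, min=60355949/28800000, spread=53531/995328
Step 7: max=399280925849/186624000000, min=16343116051/7776000000, spread=450953/11943936
Step 8: max=23903783560603/11197440000000, min=1967248610519/933120000000, spread=3799043/143327232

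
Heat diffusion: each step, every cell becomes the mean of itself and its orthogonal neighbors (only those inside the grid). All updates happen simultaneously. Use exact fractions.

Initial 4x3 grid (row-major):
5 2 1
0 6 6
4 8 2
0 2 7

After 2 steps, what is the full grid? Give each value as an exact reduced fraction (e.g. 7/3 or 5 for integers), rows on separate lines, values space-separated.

Answer: 115/36 397/120 41/12
809/240 99/25 169/40
263/80 109/25 527/120
37/12 859/240 41/9

Derivation:
After step 1:
  7/3 7/2 3
  15/4 22/5 15/4
  3 22/5 23/4
  2 17/4 11/3
After step 2:
  115/36 397/120 41/12
  809/240 99/25 169/40
  263/80 109/25 527/120
  37/12 859/240 41/9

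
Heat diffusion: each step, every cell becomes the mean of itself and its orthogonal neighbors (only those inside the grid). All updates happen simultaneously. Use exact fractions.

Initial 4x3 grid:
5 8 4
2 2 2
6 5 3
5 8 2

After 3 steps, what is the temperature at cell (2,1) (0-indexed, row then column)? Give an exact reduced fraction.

Step 1: cell (2,1) = 24/5
Step 2: cell (2,1) = 211/50
Step 3: cell (2,1) = 3281/750
Full grid after step 3:
  799/180 61487/14400 4379/1080
  10547/2400 24673/6000 27541/7200
  33491/7200 3281/750 28091/7200
  10973/2160 16853/3600 9323/2160

Answer: 3281/750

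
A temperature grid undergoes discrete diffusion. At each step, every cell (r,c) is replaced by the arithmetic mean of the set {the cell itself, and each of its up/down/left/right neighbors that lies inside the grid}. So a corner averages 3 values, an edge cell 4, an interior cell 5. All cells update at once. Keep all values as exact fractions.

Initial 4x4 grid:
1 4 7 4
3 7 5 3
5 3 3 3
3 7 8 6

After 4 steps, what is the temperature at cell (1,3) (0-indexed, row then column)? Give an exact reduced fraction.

Step 1: cell (1,3) = 15/4
Step 2: cell (1,3) = 103/24
Step 3: cell (1,3) = 15899/3600
Step 4: cell (1,3) = 492533/108000
Full grid after step 4:
  267199/64800 184319/43200 974491/216000 290863/64800
  89497/21600 797053/180000 812269/180000 492533/108000
  17879/4000 275473/60000 859843/180000 101233/21600
  100571/21600 117449/24000 213341/43200 319009/64800

Answer: 492533/108000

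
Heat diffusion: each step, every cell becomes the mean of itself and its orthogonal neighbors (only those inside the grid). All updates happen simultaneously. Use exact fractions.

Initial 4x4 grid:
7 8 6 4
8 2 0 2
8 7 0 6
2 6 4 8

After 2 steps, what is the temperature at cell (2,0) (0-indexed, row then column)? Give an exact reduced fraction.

Answer: 673/120

Derivation:
Step 1: cell (2,0) = 25/4
Step 2: cell (2,0) = 673/120
Full grid after step 2:
  59/9 275/48 65/16 23/6
  151/24 118/25 179/50 13/4
  673/120 24/5 37/10 41/10
  49/9 1151/240 373/80 29/6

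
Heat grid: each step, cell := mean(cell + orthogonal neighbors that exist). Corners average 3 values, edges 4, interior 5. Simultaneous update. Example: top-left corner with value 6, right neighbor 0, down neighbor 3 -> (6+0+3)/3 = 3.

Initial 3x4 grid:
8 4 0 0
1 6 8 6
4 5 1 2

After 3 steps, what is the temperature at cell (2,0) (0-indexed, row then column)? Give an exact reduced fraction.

Answer: 8903/2160

Derivation:
Step 1: cell (2,0) = 10/3
Step 2: cell (2,0) = 145/36
Step 3: cell (2,0) = 8903/2160
Full grid after step 3:
  9353/2160 2981/720 175/48 389/120
  12463/2880 5027/1200 759/200 419/120
  8903/2160 367/90 31/8 323/90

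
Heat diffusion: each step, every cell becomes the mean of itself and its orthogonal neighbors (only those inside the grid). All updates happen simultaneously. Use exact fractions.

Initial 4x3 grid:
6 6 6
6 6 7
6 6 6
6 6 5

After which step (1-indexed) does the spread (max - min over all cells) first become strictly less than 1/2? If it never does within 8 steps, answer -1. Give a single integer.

Step 1: max=19/3, min=17/3, spread=2/3
Step 2: max=1487/240, min=209/36, spread=281/720
  -> spread < 1/2 first at step 2
Step 3: max=13337/2160, min=635/108, spread=637/2160
Step 4: max=397307/64800, min=5114341/864000, spread=549257/2592000
Step 5: max=11879609/1944000, min=307994879/51840000, spread=26384083/155520000
Step 6: max=355258583/58320000, min=18523348861/3110400000, spread=1271326697/9331200000
Step 7: max=2658821459/437400000, min=1113716712599/186624000000, spread=62141329723/559872000000
Step 8: max=636973398199/104976000000, min=66924833987941/11197440000000, spread=3056985459857/33592320000000

Answer: 2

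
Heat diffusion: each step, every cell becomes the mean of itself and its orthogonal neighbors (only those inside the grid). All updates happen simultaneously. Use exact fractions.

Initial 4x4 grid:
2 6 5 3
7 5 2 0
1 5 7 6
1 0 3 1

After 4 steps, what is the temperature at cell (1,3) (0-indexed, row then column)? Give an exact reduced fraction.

Answer: 754123/216000

Derivation:
Step 1: cell (1,3) = 11/4
Step 2: cell (1,3) = 763/240
Step 3: cell (1,3) = 25009/7200
Step 4: cell (1,3) = 754123/216000
Full grid after step 4:
  90823/21600 15067/3600 205357/54000 231349/64800
  57037/14400 77759/20000 681511/180000 754123/216000
  702691/216000 623893/180000 124129/36000 747371/216000
  185647/64800 317693/108000 349453/108000 42403/12960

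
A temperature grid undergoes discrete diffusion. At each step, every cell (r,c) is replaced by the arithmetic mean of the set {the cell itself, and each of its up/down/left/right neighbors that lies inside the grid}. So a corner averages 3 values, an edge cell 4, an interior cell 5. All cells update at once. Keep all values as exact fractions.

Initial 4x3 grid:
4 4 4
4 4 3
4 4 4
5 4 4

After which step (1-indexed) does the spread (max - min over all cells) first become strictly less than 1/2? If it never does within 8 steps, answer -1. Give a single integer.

Answer: 3

Derivation:
Step 1: max=13/3, min=11/3, spread=2/3
Step 2: max=77/18, min=449/120, spread=193/360
Step 3: max=905/216, min=4109/1080, spread=52/135
  -> spread < 1/2 first at step 3
Step 4: max=536101/129600, min=124559/32400, spread=7573/25920
Step 5: max=31884569/7776000, min=1879129/486000, spread=363701/1555200
Step 6: max=1899931711/466560000, min=226850167/58320000, spread=681043/3732480
Step 7: max=113442442949/27993600000, min=3417503957/874800000, spread=163292653/1119744000
Step 8: max=6780192434191/1679616000000, min=411613789301/104976000000, spread=1554974443/13436928000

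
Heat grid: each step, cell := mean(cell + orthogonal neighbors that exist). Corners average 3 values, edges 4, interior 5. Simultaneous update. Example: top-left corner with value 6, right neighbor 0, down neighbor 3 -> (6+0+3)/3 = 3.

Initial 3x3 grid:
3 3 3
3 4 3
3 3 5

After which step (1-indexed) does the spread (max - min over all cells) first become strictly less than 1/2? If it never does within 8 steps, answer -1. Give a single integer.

Answer: 3

Derivation:
Step 1: max=15/4, min=3, spread=3/4
Step 2: max=67/18, min=249/80, spread=439/720
Step 3: max=3791/1080, min=1127/360, spread=41/108
  -> spread < 1/2 first at step 3
Step 4: max=225937/64800, min=69529/21600, spread=347/1296
Step 5: max=13307639/3888000, min=4192463/1296000, spread=2921/15552
Step 6: max=793835233/233280000, min=254357161/77760000, spread=24611/186624
Step 7: max=47287385351/13996800000, min=15330526367/4665600000, spread=207329/2239488
Step 8: max=2827262713297/839808000000, min=924226789849/279936000000, spread=1746635/26873856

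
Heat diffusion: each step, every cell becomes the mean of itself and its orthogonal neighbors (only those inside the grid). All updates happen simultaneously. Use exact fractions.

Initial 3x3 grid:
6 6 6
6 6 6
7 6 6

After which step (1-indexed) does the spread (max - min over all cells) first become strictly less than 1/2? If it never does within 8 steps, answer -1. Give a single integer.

Answer: 1

Derivation:
Step 1: max=19/3, min=6, spread=1/3
  -> spread < 1/2 first at step 1
Step 2: max=113/18, min=6, spread=5/18
Step 3: max=1337/216, min=6, spread=41/216
Step 4: max=79891/12960, min=2171/360, spread=347/2592
Step 5: max=4772537/777600, min=21757/3600, spread=2921/31104
Step 6: max=285764539/46656000, min=2617483/432000, spread=24611/373248
Step 7: max=17114882033/2799360000, min=58976741/9720000, spread=207329/4478976
Step 8: max=1025799552451/167961600000, min=3149201599/518400000, spread=1746635/53747712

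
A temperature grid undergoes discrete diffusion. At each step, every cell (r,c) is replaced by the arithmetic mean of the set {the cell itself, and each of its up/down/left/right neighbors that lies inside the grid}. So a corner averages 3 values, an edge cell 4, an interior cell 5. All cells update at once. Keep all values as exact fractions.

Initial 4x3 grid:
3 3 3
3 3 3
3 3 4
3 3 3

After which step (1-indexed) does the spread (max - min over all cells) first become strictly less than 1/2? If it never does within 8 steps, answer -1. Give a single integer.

Answer: 1

Derivation:
Step 1: max=10/3, min=3, spread=1/3
  -> spread < 1/2 first at step 1
Step 2: max=391/120, min=3, spread=31/120
Step 3: max=3451/1080, min=3, spread=211/1080
Step 4: max=340897/108000, min=5447/1800, spread=14077/108000
Step 5: max=3056407/972000, min=327683/108000, spread=5363/48600
Step 6: max=91220809/29160000, min=182869/60000, spread=93859/1166400
Step 7: max=5459074481/1749600000, min=296936467/97200000, spread=4568723/69984000
Step 8: max=326708435629/104976000000, min=8929618889/2916000000, spread=8387449/167961600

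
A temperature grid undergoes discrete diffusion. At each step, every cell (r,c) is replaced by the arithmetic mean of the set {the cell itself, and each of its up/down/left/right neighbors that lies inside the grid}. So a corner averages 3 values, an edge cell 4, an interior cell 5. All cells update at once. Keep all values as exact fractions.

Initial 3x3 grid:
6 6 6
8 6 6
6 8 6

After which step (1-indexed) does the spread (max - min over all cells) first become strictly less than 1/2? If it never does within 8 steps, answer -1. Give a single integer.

Answer: 4

Derivation:
Step 1: max=22/3, min=6, spread=4/3
Step 2: max=273/40, min=6, spread=33/40
Step 3: max=3677/540, min=281/45, spread=61/108
Step 4: max=215839/32400, min=8461/1350, spread=511/1296
  -> spread < 1/2 first at step 4
Step 5: max=12893933/1944000, min=114401/18000, spread=4309/15552
Step 6: max=767223751/116640000, min=15511237/2430000, spread=36295/186624
Step 7: max=45875570597/6998400000, min=3743335831/583200000, spread=305773/2239488
Step 8: max=2742738670159/419904000000, min=37534575497/5832000000, spread=2575951/26873856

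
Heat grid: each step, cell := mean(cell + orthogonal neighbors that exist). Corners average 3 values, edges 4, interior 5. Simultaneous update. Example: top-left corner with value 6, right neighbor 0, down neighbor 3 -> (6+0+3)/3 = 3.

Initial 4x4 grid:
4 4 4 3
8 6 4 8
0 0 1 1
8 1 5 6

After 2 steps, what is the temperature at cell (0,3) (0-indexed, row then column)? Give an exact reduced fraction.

Answer: 17/4

Derivation:
Step 1: cell (0,3) = 5
Step 2: cell (0,3) = 17/4
Full grid after step 2:
  43/9 1079/240 357/80 17/4
  547/120 98/25 379/100 22/5
  131/40 157/50 313/100 71/20
  7/2 227/80 259/80 15/4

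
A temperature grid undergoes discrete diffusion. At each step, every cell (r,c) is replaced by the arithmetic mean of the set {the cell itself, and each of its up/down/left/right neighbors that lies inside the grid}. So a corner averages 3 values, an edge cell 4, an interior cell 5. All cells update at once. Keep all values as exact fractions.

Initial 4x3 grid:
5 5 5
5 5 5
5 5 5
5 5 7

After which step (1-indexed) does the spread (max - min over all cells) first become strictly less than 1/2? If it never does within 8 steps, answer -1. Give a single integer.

Step 1: max=17/3, min=5, spread=2/3
Step 2: max=50/9, min=5, spread=5/9
Step 3: max=581/108, min=5, spread=41/108
  -> spread < 1/2 first at step 3
Step 4: max=69017/12960, min=5, spread=4217/12960
Step 5: max=4097149/777600, min=18079/3600, spread=38417/155520
Step 6: max=244480211/46656000, min=362597/72000, spread=1903471/9331200
Step 7: max=14597789089/2799360000, min=10915759/2160000, spread=18038617/111974400
Step 8: max=873076182851/167961600000, min=984926759/194400000, spread=883978523/6718464000

Answer: 3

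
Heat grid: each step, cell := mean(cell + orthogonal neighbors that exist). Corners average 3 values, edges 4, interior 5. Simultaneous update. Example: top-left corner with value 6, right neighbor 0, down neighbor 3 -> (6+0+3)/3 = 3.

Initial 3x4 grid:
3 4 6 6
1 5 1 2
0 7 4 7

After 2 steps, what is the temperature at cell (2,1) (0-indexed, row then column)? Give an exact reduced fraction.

Step 1: cell (2,1) = 4
Step 2: cell (2,1) = 901/240
Full grid after step 2:
  113/36 901/240 1021/240 155/36
  671/240 359/100 101/25 83/20
  107/36 901/240 1001/240 157/36

Answer: 901/240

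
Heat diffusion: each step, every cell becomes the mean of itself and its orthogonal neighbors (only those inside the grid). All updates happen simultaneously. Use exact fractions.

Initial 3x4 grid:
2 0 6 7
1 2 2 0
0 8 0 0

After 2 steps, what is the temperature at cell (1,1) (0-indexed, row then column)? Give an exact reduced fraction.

Step 1: cell (1,1) = 13/5
Step 2: cell (1,1) = 217/100
Full grid after step 2:
  19/12 197/80 151/48 31/9
  157/80 217/100 131/50 103/48
  9/4 53/20 7/4 19/12

Answer: 217/100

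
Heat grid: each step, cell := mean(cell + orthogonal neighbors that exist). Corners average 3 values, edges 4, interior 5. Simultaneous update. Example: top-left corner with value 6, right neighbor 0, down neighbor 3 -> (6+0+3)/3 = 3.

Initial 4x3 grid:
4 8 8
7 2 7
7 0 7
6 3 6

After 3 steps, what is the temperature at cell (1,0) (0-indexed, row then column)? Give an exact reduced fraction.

Answer: 4657/900

Derivation:
Step 1: cell (1,0) = 5
Step 2: cell (1,0) = 317/60
Step 3: cell (1,0) = 4657/900
Full grid after step 3:
  6109/1080 4619/800 6599/1080
  4657/900 5343/1000 10039/1800
  4327/900 28633/6000 9029/1800
  10103/2160 66287/14400 10283/2160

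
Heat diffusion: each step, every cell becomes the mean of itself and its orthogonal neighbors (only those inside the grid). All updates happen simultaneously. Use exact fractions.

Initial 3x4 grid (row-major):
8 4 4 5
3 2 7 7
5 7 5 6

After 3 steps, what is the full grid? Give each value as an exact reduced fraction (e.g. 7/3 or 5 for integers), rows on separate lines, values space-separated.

Answer: 853/180 1907/400 18613/3600 2323/432
11317/2400 2479/500 31433/6000 81937/14400
587/120 2007/400 6671/1200 277/48

Derivation:
After step 1:
  5 9/2 5 16/3
  9/2 23/5 5 25/4
  5 19/4 25/4 6
After step 2:
  14/3 191/40 119/24 199/36
  191/40 467/100 271/50 271/48
  19/4 103/20 11/2 37/6
After step 3:
  853/180 1907/400 18613/3600 2323/432
  11317/2400 2479/500 31433/6000 81937/14400
  587/120 2007/400 6671/1200 277/48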